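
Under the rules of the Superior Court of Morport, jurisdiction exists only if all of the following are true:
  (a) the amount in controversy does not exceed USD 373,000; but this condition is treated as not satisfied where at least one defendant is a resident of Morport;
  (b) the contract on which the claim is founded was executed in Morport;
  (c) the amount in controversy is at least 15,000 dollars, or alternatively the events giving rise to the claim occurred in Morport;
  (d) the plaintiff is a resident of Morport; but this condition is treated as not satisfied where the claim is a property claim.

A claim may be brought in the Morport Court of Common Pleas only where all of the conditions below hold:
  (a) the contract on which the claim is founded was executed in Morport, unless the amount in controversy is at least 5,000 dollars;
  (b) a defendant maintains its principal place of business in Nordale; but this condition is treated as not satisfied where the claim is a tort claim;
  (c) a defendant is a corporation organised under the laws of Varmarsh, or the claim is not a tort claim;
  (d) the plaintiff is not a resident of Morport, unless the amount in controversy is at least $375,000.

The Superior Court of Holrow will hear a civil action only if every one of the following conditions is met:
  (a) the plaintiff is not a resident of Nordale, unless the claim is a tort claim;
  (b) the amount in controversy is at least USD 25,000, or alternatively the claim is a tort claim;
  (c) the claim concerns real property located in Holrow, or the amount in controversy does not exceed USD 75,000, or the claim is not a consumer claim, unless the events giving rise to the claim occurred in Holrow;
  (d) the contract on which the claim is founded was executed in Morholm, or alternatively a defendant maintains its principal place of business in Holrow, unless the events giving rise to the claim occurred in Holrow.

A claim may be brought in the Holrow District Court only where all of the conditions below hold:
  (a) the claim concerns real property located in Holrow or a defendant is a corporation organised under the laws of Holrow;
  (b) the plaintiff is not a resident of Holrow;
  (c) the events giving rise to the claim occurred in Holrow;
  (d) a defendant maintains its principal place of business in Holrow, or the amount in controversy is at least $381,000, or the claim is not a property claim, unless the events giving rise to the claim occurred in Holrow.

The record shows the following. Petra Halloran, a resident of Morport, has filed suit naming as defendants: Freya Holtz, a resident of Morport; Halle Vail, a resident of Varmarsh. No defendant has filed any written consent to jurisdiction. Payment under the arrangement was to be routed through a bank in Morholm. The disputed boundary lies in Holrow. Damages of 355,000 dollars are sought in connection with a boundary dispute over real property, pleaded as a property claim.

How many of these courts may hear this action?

2

The Superior Court of Morport:
  (a) The amount in controversy is $355,000, within the $373,000 ceiling. But Freya Holtz resides in Morport, triggering the carve-out and defeating this condition. Condition not met.
  (b) No contract (and hence no place of execution) is alleged. Fails.
  (c) The amount in controversy is 355,000 dollars, which meets the USD 15,000 floor — that alternative is enough. Satisfied.
  (d) The plaintiff resides in Morport. But the claim is a property claim, triggering the carve-out and defeating this condition. Not met.
  → Not every requirement is met — no jurisdiction.
The Morport Court of Common Pleas:
  (a) No contract (and hence no place of execution) is alleged. The proviso rescues it, though: the amount in controversy is $355,000, which meets the $5,000 floor. Met.
  (b) No defendant is a corporation. Fails.
  (c) The claim is a property claim, not a tort claim, which satisfies one of the alternatives. Satisfied.
  (d) The plaintiff resides in Morport. And the amount in controversy is $355,000, below the 375,000 dollars floor, so the proviso does not save it. Condition not met.
  → At least one condition fails; no jurisdiction.
The Superior Court of Holrow:
  (a) The plaintiff resides in Morport, which is not Nordale. Condition met.
  (b) The amount in controversy is USD 355,000, which meets the $25,000 floor, which satisfies one of the alternatives. Condition met.
  (c) The property lies in Holrow, which satisfies one of the alternatives. Met.
  (d) No contract (and hence no place of execution) is alleged; no defendant is a corporation — none of the alternatives is met. The proviso rescues it, though: the operative events occurred in Holrow. Met.
  → All conditions met; jurisdiction exists.
The Holrow District Court:
  (a) The property lies in Holrow, which satisfies one of the alternatives. Satisfied.
  (b) The plaintiff resides in Morport, which is not Holrow. Satisfied.
  (c) The operative events occurred in Holrow. Satisfied.
  (d) No defendant is a corporation; the amount in controversy is USD 355,000, below the 381,000 dollars floor; the claim is a property claim — every alternative fails. But the operative events occurred in Holrow, and the 'unless' clause therefore excuses the requirement. Satisfied.
  → All conditions met; jurisdiction exists.
Courts with jurisdiction: the Superior Court of Holrow, the Holrow District Court — 2 in total.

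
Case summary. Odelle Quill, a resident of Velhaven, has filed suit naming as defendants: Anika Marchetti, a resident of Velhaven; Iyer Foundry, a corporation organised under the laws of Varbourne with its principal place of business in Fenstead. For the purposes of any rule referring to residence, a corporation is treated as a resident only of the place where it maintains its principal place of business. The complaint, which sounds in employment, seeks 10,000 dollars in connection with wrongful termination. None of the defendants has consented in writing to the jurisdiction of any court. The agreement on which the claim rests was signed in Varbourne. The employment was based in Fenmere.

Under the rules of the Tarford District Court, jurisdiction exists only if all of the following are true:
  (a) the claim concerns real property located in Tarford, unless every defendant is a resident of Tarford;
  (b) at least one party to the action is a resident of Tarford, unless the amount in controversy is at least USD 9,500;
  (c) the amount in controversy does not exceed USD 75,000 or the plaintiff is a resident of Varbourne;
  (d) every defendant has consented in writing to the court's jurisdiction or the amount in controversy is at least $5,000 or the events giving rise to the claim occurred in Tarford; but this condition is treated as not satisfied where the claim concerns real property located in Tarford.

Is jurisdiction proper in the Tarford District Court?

The Tarford District Court:
  (a) The claim does not concern real property. The proviso offers no rescue either, since the defendants reside as follows — Anika Marchetti in Velhaven, Iyer Foundry in Fenstead — not all in Tarford. Condition not met.
  (b) No party resides in Tarford. The proviso rescues it, though: the amount in controversy is 10,000 dollars, which meets the $9,500 floor. Met.
  (c) The amount in controversy is 10,000 dollars, within the 75,000 dollars ceiling — that alternative is enough. Condition met.
  (d) The amount in controversy is $10,000, which meets the 5,000 dollars floor, so one alternative holds. The carve-out does not apply: the claim does not concern real property. Met.
  → No jurisdiction.

No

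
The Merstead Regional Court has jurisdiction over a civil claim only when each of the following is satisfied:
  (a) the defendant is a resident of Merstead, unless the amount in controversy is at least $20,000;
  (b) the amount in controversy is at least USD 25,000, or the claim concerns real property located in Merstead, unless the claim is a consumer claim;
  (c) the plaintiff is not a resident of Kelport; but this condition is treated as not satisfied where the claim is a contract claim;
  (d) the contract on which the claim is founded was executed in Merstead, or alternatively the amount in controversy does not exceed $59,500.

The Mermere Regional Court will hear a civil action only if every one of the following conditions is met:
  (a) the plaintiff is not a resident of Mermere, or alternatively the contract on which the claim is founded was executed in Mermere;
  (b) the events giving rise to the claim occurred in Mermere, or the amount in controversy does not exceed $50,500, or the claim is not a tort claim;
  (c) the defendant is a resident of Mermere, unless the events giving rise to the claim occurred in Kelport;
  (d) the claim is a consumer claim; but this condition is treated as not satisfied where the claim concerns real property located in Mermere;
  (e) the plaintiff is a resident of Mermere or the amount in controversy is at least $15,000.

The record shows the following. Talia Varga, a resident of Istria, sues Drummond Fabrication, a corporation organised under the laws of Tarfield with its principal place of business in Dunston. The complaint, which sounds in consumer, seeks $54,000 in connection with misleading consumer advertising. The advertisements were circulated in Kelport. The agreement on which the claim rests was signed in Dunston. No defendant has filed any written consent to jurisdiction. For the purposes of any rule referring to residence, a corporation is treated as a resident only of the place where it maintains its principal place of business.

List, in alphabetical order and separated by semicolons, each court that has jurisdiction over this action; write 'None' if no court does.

The Merstead Regional Court:
  (a) The defendant resides in Dunston, not Merstead. But the amount in controversy is $54,000, which meets the USD 20,000 floor, and the 'unless' clause therefore excuses the requirement. Satisfied.
  (b) The amount in controversy is 54,000 dollars, which meets the 25,000 dollars floor, so one alternative holds. Met.
  (c) The plaintiff resides in Istria, which is not Kelport. And the carve-out is inapplicable — the claim is a consumer claim, not a contract claim. Satisfied.
  (d) The amount in controversy is $54,000, within the $59,500 ceiling, so one alternative holds. Satisfied.
  → All conditions met; jurisdiction exists.
The Mermere Regional Court:
  (a) The plaintiff resides in Istria, which is not Mermere, so this disjunct is met. Condition met.
  (b) The claim is a consumer claim, not a tort claim, which satisfies one of the alternatives. Condition met.
  (c) The defendant resides in Dunston, not Mermere. The proviso rescues it, though: the operative events occurred in Kelport. Satisfied.
  (d) The claim is a consumer claim. The carve-out does not apply: the claim does not concern real property. Satisfied.
  (e) The amount in controversy is $54,000, which meets the USD 15,000 floor — that alternative is enough. Satisfied.
  → All conditions met; jurisdiction exists.

the Mermere Regional Court; the Merstead Regional Court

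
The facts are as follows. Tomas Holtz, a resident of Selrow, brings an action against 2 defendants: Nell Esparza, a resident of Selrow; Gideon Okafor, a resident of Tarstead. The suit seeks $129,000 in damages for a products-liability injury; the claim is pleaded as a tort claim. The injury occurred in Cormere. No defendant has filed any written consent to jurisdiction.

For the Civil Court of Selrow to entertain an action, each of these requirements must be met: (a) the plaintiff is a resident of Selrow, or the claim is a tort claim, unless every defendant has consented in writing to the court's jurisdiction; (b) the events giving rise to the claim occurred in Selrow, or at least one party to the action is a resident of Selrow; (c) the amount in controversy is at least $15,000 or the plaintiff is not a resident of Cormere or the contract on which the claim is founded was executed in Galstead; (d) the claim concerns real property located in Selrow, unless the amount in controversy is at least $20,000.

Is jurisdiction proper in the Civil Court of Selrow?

Yes

The Civil Court of Selrow:
  (a) The plaintiff resides in Selrow — that alternative is enough. Met.
  (b) Tomas Holtz resides in Selrow, so this disjunct is met. Satisfied.
  (c) The amount in controversy is 129,000 dollars, which meets the USD 15,000 floor, which satisfies one of the alternatives. Met.
  (d) The claim does not concern real property. But the amount in controversy is $129,000, which meets the USD 20,000 floor, and the 'unless' clause therefore excuses the requirement. Condition met.
  → Jurisdiction lies.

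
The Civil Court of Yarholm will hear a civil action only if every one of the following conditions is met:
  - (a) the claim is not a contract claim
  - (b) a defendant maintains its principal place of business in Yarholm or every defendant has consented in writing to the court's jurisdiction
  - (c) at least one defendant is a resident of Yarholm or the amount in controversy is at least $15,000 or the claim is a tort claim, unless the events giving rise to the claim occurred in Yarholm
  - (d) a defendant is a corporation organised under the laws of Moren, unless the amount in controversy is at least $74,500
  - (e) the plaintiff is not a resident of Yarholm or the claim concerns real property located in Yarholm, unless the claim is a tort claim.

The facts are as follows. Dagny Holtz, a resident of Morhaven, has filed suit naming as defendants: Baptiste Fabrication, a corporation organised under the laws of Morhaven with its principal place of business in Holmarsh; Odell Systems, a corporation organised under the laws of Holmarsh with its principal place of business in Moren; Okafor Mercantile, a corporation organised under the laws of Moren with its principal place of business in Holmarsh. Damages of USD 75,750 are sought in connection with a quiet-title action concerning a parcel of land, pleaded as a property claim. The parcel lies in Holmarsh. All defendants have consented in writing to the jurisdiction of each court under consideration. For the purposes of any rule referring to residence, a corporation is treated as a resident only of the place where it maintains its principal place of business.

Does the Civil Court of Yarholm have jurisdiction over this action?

Yes

The Civil Court of Yarholm:
  (a) The claim is a property claim, not a contract claim. Met.
  (b) Every defendant has filed written consent, which satisfies one of the alternatives. Condition met.
  (c) The amount in controversy is USD 75,750, which meets the $15,000 floor, so this disjunct is met. Condition met.
  (d) Okafor Mercantile is organised under the laws of Moren. Met.
  (e) The plaintiff resides in Morhaven, which is not Yarholm, so one alternative holds. Condition met.
  → The court has jurisdiction.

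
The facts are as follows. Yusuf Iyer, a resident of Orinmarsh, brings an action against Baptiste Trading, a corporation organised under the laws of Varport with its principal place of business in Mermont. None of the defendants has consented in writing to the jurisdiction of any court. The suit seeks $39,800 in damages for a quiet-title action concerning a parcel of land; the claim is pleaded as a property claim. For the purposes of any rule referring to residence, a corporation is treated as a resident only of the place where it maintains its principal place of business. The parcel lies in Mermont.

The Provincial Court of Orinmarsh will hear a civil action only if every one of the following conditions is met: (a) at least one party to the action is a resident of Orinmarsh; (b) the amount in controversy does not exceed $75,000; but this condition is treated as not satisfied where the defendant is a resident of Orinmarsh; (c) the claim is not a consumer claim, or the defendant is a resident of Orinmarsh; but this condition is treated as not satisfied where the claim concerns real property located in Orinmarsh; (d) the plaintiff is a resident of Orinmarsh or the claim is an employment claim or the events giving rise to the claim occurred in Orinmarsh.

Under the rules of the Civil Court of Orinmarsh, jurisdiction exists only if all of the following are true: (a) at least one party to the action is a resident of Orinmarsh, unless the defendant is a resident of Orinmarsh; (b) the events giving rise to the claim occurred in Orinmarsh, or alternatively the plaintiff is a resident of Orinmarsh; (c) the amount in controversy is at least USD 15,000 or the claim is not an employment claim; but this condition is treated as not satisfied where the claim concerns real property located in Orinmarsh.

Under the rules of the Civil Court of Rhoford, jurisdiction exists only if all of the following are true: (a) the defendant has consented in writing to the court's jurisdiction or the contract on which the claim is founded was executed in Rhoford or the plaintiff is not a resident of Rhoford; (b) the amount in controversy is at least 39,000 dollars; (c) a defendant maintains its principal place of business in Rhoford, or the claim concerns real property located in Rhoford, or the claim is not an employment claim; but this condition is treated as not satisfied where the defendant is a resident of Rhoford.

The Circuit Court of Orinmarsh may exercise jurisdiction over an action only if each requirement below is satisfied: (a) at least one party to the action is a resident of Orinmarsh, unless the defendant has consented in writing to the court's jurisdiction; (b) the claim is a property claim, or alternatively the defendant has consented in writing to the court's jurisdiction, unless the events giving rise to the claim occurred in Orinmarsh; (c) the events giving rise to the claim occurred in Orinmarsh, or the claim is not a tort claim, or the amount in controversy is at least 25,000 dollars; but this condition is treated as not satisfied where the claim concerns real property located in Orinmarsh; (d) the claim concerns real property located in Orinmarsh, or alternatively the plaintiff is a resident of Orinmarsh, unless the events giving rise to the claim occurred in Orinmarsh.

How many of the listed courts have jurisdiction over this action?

4

The Provincial Court of Orinmarsh:
  (a) Yusuf Iyer resides in Orinmarsh. Satisfied.
  (b) The amount in controversy is 39,800 dollars, within the USD 75,000 ceiling. The exception is not triggered, since the defendant resides in Mermont, not Orinmarsh. Met.
  (c) The claim is a property claim, not a consumer claim, so this disjunct is met. The exception is not triggered, since the property lies in Mermont, not Orinmarsh. Condition met.
  (d) The plaintiff resides in Orinmarsh, which satisfies one of the alternatives. Condition met.
  → The court has jurisdiction.
The Civil Court of Orinmarsh:
  (a) Yusuf Iyer resides in Orinmarsh. Satisfied.
  (b) The plaintiff resides in Orinmarsh — that alternative is enough. Met.
  (c) The amount in controversy is $39,800, which meets the $15,000 floor, which satisfies one of the alternatives. The carve-out does not apply: the property lies in Mermont, not Orinmarsh. Met.
  → The court has jurisdiction.
The Civil Court of Rhoford:
  (a) The plaintiff resides in Orinmarsh, which is not Rhoford — that alternative is enough. Satisfied.
  (b) The amount in controversy is $39,800, which meets the 39,000 dollars floor. Condition met.
  (c) The claim is a property claim, not an employment claim, which satisfies one of the alternatives. The exception is not triggered, since the defendant resides in Mermont, not Rhoford. Condition met.
  → The court has jurisdiction.
The Circuit Court of Orinmarsh:
  (a) Yusuf Iyer resides in Orinmarsh. Condition met.
  (b) The claim is a property claim, so one alternative holds. Satisfied.
  (c) The claim is a property claim, not a tort claim, which satisfies one of the alternatives. And the carve-out is inapplicable — the property lies in Mermont, not Orinmarsh. Condition met.
  (d) The plaintiff resides in Orinmarsh, so one alternative holds. Condition met.
  → Jurisdiction lies.
Courts with jurisdiction: the Provincial Court of Orinmarsh, the Civil Court of Orinmarsh, the Civil Court of Rhoford, the Circuit Court of Orinmarsh — 4 in total.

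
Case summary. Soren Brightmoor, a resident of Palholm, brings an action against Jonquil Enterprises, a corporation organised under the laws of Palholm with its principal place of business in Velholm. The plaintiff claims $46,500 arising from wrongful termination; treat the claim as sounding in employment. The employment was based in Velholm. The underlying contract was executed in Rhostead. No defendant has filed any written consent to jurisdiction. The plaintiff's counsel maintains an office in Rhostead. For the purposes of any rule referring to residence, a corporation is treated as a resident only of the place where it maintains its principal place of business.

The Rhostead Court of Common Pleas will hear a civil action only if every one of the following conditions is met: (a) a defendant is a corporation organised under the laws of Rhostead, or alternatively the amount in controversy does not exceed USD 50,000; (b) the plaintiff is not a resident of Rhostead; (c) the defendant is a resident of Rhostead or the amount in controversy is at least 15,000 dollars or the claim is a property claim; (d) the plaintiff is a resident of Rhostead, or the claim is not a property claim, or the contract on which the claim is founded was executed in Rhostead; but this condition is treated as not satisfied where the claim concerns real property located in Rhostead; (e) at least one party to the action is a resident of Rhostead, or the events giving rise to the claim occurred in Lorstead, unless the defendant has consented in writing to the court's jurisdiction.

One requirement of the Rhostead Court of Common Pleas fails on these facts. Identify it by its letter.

(e)

The Rhostead Court of Common Pleas:
  (a) The amount in controversy is USD 46,500, within the USD 50,000 ceiling, so this disjunct is met. Satisfied.
  (b) The plaintiff resides in Palholm, which is not Rhostead. Condition met.
  (c) The amount in controversy is USD 46,500, which meets the $15,000 floor, so this disjunct is met. Met.
  (d) The claim is an employment claim, not a property claim — that alternative is enough. And the carve-out is inapplicable — the claim does not concern real property. Satisfied.
  (e) No party resides in Rhostead; the operative events occurred in Velholm, not Lorstead — every alternative fails. Nor does the 'unless' clause help: no such written consent has been filed. Fails.
Only condition (e) fails.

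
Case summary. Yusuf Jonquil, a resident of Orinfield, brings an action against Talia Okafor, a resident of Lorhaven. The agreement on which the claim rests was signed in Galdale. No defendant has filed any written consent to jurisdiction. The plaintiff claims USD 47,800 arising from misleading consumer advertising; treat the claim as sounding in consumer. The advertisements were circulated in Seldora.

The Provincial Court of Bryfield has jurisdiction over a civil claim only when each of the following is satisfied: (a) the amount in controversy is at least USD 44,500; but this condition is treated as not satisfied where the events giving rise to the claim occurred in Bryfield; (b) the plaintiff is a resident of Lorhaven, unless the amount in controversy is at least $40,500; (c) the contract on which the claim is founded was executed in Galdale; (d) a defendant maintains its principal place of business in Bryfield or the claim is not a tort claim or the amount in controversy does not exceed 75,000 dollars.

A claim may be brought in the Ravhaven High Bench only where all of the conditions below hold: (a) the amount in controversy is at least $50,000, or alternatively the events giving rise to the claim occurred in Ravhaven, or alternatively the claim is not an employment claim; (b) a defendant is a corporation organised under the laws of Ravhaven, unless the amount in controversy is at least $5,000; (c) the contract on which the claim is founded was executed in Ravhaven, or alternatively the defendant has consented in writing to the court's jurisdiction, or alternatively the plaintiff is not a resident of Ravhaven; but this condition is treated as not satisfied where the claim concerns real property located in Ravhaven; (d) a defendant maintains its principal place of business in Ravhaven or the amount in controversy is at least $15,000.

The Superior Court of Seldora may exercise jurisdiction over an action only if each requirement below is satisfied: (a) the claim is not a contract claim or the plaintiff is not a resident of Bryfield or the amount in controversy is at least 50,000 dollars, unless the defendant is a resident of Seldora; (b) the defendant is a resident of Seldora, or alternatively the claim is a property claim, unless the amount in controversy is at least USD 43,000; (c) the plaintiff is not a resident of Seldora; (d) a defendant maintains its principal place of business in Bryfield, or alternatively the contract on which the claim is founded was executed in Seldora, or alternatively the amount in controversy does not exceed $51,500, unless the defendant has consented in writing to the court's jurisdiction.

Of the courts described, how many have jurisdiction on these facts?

3

The Provincial Court of Bryfield:
  (a) The amount in controversy is 47,800 dollars, which meets the $44,500 floor. And the carve-out is inapplicable — the operative events occurred in Seldora, not Bryfield. Met.
  (b) The plaintiff resides in Orinfield, not Lorhaven. However, the amount in controversy is 47,800 dollars, which meets the 40,500 dollars floor, so the 'unless' proviso supplies this condition. Met.
  (c) The contract was executed in Galdale. Condition met.
  (d) The claim is a consumer claim, not a tort claim, so one alternative holds. Condition met.
  → All conditions met; jurisdiction exists.
The Ravhaven High Bench:
  (a) The claim is a consumer claim, not an employment claim — that alternative is enough. Met.
  (b) No defendant is a corporation. But the amount in controversy is 47,800 dollars, which meets the USD 5,000 floor, and the 'unless' clause therefore excuses the requirement. Condition met.
  (c) The plaintiff resides in Orinfield, which is not Ravhaven — that alternative is enough. The exception is not triggered, since the claim does not concern real property. Met.
  (d) The amount in controversy is USD 47,800, which meets the 15,000 dollars floor — that alternative is enough. Condition met.
  → Every requirement is satisfied — jurisdiction.
The Superior Court of Seldora:
  (a) The claim is a consumer claim, not a contract claim, so this disjunct is met. Condition met.
  (b) The defendant resides in Lorhaven, not Seldora; the claim is a consumer claim, not a property claim — none of the alternatives is met. However, the amount in controversy is 47,800 dollars, which meets the $43,000 floor, so the 'unless' proviso supplies this condition. Condition met.
  (c) The plaintiff resides in Orinfield, which is not Seldora. Condition met.
  (d) The amount in controversy is $47,800, within the USD 51,500 ceiling, which satisfies one of the alternatives. Met.
  → All conditions met; jurisdiction exists.
Courts with jurisdiction: the Provincial Court of Bryfield, the Ravhaven High Bench, the Superior Court of Seldora — 3 in total.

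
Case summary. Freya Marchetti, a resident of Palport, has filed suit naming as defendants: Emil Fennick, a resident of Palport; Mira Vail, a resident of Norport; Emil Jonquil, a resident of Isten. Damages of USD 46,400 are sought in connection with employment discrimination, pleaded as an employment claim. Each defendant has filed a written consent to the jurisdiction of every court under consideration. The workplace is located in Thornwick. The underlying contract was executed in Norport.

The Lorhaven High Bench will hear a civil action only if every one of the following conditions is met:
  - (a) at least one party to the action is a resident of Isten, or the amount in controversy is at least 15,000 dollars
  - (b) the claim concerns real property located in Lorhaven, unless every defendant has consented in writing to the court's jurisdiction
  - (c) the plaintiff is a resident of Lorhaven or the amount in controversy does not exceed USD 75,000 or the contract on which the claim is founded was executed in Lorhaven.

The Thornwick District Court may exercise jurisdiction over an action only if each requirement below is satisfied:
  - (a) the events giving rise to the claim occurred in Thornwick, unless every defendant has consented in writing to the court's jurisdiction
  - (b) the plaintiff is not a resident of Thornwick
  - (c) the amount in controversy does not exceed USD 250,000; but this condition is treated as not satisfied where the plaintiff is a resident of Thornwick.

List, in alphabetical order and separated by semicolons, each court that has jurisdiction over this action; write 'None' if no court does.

the Lorhaven High Bench; the Thornwick District Court

The Lorhaven High Bench:
  (a) Emil Jonquil resides in Isten, so one alternative holds. Condition met.
  (b) The claim does not concern real property. But every defendant has filed written consent, and the 'unless' clause therefore excuses the requirement. Met.
  (c) The amount in controversy is USD 46,400, within the USD 75,000 ceiling, which satisfies one of the alternatives. Met.
  → Every requirement is satisfied — jurisdiction.
The Thornwick District Court:
  (a) The operative events occurred in Thornwick. Satisfied.
  (b) The plaintiff resides in Palport, which is not Thornwick. Condition met.
  (c) The amount in controversy is $46,400, within the $250,000 ceiling. The carve-out does not apply: the plaintiff resides in Palport, not Thornwick. Condition met.
  → All conditions met; jurisdiction exists.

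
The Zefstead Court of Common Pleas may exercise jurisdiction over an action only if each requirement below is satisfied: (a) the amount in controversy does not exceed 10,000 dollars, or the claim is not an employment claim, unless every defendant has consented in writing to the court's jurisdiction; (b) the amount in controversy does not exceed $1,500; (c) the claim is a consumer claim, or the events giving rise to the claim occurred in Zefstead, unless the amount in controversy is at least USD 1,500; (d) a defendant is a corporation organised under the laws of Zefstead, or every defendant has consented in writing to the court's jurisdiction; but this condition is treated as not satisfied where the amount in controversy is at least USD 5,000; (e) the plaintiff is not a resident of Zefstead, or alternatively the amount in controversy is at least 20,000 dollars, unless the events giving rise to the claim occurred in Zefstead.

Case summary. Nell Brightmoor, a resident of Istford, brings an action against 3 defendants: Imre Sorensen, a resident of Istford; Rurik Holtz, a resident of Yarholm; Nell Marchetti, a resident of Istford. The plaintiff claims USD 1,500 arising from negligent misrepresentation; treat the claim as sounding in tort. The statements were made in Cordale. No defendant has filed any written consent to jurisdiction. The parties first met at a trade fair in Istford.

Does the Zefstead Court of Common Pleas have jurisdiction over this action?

No

The Zefstead Court of Common Pleas:
  (a) The amount in controversy is USD 1,500, within the 10,000 dollars ceiling, so one alternative holds. Satisfied.
  (b) The amount in controversy is USD 1,500, within the 1,500 dollars ceiling. Satisfied.
  (c) The claim is a tort claim, not a consumer claim; the operative events occurred in Cordale, not Zefstead — every alternative fails. The proviso rescues it, though: the amount in controversy is USD 1,500, which meets the $1,500 floor. Satisfied.
  (d) No defendant is a corporation; no such written consent has been filed — none of the alternatives is met. Not met.
  (e) The plaintiff resides in Istford, which is not Zefstead, which satisfies one of the alternatives. Condition met.
  → Not every requirement is met — no jurisdiction.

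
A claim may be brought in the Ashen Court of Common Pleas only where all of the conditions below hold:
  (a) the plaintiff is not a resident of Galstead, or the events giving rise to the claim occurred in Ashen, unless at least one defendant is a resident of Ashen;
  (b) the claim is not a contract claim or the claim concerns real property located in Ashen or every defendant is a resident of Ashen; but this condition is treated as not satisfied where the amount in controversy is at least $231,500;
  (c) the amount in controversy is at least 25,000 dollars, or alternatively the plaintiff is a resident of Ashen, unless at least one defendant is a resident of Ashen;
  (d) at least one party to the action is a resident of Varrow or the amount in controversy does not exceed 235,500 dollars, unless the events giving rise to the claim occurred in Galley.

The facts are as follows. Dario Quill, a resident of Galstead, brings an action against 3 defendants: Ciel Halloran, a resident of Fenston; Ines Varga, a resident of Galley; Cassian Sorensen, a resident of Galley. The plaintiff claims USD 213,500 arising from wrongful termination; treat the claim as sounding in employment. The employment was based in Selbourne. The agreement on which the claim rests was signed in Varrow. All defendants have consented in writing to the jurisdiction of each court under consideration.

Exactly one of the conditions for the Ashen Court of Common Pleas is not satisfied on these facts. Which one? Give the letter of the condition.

The Ashen Court of Common Pleas:
  (a) The plaintiff resides in Galstead; the operative events occurred in Selbourne, not Ashen — no alternative holds. And no defendant resides in Ashen (they reside in Fenston, Galley, Galley), so the proviso does not save it. Condition not met.
  (b) The claim is an employment claim, not a contract claim, which satisfies one of the alternatives. The carve-out does not apply: the amount in controversy is $213,500, below the $231,500 floor. Condition met.
  (c) The amount in controversy is $213,500, which meets the USD 25,000 floor, so one alternative holds. Condition met.
  (d) The amount in controversy is $213,500, within the USD 235,500 ceiling, which satisfies one of the alternatives. Met.
Only condition (a) fails.

(a)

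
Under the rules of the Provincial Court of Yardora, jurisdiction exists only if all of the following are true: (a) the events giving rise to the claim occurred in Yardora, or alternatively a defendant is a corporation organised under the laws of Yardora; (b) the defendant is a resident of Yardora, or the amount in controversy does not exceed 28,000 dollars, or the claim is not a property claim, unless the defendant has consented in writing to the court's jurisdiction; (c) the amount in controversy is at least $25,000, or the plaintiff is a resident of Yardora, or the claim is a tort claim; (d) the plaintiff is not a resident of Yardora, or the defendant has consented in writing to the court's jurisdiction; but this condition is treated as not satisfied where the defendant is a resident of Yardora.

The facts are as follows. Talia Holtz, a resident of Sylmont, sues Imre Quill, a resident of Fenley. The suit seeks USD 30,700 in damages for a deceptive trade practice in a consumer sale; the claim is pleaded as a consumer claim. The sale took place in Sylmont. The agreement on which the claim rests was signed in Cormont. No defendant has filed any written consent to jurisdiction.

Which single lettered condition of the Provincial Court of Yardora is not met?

The Provincial Court of Yardora:
  (a) The operative events occurred in Sylmont, not Yardora; no defendant is a corporation — none of the alternatives is met. Condition not met.
  (b) The claim is a consumer claim, not a property claim, which satisfies one of the alternatives. Satisfied.
  (c) The amount in controversy is 30,700 dollars, which meets the USD 25,000 floor, so this disjunct is met. Condition met.
  (d) The plaintiff resides in Sylmont, which is not Yardora, which satisfies one of the alternatives. The carve-out does not apply: the defendant resides in Fenley, not Yardora. Condition met.
Only condition (a) fails.

(a)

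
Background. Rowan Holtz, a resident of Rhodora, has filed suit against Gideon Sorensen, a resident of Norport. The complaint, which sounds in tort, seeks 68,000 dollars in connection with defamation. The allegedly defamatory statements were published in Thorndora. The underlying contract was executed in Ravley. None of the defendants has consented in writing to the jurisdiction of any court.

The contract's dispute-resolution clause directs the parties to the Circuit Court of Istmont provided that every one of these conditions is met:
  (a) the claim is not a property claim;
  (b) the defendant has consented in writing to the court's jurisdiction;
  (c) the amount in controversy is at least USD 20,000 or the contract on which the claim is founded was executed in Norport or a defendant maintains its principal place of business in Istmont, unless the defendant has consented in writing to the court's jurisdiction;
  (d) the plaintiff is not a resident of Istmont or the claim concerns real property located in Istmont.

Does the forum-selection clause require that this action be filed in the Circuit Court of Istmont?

The Circuit Court of Istmont:
  (a) The claim is a tort claim, not a property claim. Satisfied.
  (b) No such written consent has been filed. Not satisfied.
  (c) The amount in controversy is USD 68,000, which meets the 20,000 dollars floor — that alternative is enough. Satisfied.
  (d) The plaintiff resides in Rhodora, which is not Istmont, so one alternative holds. Met.
  → The clause does not apply.

No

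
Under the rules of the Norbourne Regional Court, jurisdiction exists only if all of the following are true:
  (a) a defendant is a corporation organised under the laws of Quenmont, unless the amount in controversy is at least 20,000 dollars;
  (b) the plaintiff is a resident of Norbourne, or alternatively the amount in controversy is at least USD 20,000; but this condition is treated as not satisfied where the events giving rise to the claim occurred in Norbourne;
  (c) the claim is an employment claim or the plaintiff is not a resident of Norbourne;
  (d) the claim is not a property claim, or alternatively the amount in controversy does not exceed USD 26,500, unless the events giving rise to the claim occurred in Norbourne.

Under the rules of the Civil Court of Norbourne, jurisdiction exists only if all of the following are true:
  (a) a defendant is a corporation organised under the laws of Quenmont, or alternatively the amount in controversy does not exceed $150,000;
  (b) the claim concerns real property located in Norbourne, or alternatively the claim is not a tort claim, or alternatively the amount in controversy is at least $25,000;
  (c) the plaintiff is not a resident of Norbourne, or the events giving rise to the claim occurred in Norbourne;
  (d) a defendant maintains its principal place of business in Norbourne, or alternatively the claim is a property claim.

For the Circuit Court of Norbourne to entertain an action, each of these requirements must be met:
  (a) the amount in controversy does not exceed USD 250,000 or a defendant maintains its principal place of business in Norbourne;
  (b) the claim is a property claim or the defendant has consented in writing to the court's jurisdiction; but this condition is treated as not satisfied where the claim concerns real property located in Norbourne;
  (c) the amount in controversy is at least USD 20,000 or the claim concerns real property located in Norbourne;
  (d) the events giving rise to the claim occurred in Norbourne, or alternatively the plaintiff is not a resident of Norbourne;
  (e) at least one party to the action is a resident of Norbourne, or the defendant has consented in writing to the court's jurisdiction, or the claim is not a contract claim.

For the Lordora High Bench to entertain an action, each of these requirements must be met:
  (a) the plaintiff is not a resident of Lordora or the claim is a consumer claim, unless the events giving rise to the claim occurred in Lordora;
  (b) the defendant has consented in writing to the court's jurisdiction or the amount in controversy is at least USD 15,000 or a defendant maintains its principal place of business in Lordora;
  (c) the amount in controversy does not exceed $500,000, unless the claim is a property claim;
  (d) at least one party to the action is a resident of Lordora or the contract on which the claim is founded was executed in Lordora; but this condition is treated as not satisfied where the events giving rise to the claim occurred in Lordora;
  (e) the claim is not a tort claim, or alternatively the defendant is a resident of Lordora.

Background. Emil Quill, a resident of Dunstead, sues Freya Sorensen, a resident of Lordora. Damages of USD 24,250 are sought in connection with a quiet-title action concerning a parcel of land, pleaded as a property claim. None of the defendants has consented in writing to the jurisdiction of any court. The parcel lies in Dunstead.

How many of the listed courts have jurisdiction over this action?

4

The Norbourne Regional Court:
  (a) No defendant is a corporation. But the amount in controversy is USD 24,250, which meets the $20,000 floor, and the 'unless' clause therefore excuses the requirement. Condition met.
  (b) The amount in controversy is 24,250 dollars, which meets the $20,000 floor, so one alternative holds. The exception is not triggered, since the operative events occurred in Dunstead, not Norbourne. Satisfied.
  (c) The plaintiff resides in Dunstead, which is not Norbourne, so one alternative holds. Met.
  (d) The amount in controversy is 24,250 dollars, within the USD 26,500 ceiling — that alternative is enough. Satisfied.
  → Every requirement is satisfied — jurisdiction.
The Civil Court of Norbourne:
  (a) The amount in controversy is USD 24,250, within the USD 150,000 ceiling — that alternative is enough. Satisfied.
  (b) The claim is a property claim, not a tort claim, so this disjunct is met. Satisfied.
  (c) The plaintiff resides in Dunstead, which is not Norbourne, so one alternative holds. Met.
  (d) The claim is a property claim, so this disjunct is met. Condition met.
  → Every requirement is satisfied — jurisdiction.
The Circuit Court of Norbourne:
  (a) The amount in controversy is $24,250, within the 250,000 dollars ceiling, so this disjunct is met. Satisfied.
  (b) The claim is a property claim, so one alternative holds. The carve-out does not apply: the property lies in Dunstead, not Norbourne. Satisfied.
  (c) The amount in controversy is USD 24,250, which meets the 20,000 dollars floor, so one alternative holds. Condition met.
  (d) The plaintiff resides in Dunstead, which is not Norbourne, so one alternative holds. Met.
  (e) The claim is a property claim, not a contract claim — that alternative is enough. Satisfied.
  → Every requirement is satisfied — jurisdiction.
The Lordora High Bench:
  (a) The plaintiff resides in Dunstead, which is not Lordora, which satisfies one of the alternatives. Met.
  (b) The amount in controversy is 24,250 dollars, which meets the USD 15,000 floor, which satisfies one of the alternatives. Met.
  (c) The amount in controversy is USD 24,250, within the 500,000 dollars ceiling. Condition met.
  (d) Freya Sorensen resides in Lordora, so this disjunct is met. The exception is not triggered, since the operative events occurred in Dunstead, not Lordora. Satisfied.
  (e) The claim is a property claim, not a tort claim, so this disjunct is met. Condition met.
  → All conditions met; jurisdiction exists.
Courts with jurisdiction: the Norbourne Regional Court, the Civil Court of Norbourne, the Circuit Court of Norbourne, the Lordora High Bench — 4 in total.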